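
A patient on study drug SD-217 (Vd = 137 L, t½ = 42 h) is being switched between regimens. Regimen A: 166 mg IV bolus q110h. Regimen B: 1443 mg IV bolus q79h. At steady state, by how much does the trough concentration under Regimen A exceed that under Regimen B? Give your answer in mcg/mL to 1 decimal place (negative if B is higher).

Regimen A: f = (1/2)^(110/42) ≈ 0.1628; Cmin,ss = (166/137)·f/(1−f) ≈ 0.236 mcg/mL.
Regimen B: f = (1/2)^(79/42) ≈ 0.2715; Cmin,ss = (1443/137)·f/(1−f) ≈ 3.925 mcg/mL.
Difference ≈ 0.236 − 3.925 ≈ -3.689 mcg/mL.

-3.7 mcg/mL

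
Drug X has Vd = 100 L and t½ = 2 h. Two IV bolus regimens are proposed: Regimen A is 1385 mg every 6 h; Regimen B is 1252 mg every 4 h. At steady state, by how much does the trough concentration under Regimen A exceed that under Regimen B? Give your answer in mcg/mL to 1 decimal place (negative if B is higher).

Regimen A: f = (1/2)^(6/2) ≈ 0.1250; Cmin,ss = (1385/100)·f/(1−f) ≈ 1.979 mcg/mL.
Regimen B: f = (1/2)^(4/2) ≈ 0.2500; Cmin,ss = (1252/100)·f/(1−f) ≈ 4.173 mcg/mL.
Difference ≈ 1.979 − 4.173 ≈ -2.194 mcg/mL.

-2.2 mcg/mL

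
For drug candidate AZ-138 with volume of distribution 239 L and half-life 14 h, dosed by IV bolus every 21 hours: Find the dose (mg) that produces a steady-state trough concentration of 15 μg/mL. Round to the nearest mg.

τ/t½ = 21/14 ≈ 1.5, so f = (1/2)^(21/14) ≈ 0.353553.
Cmin,ss = (D/Vd)·f/(1−f), so D = Cmin,ss·Vd·(1−f)/f.
D = 15 × 239 × (1−f)/f ≈ 15 × 239 × 1.82843 ≈ 6554.92 mg.

6555 mg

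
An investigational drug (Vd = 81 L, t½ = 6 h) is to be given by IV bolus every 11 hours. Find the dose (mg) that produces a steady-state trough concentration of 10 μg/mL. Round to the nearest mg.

τ/t½ = 11/6 ≈ 1.8333, so f = (1/2)^(11/6) ≈ 0.280616.
Cmin,ss = (D/Vd)·f/(1−f), so D = Cmin,ss·Vd·(1−f)/f.
D = 10 × 81 × (1−f)/f ≈ 10 × 81 × 2.56359 ≈ 2076.51 mg.

2077 mg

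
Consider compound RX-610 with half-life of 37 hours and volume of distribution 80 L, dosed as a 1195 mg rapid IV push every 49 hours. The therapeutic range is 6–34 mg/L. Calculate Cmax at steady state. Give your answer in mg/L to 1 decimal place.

k = ln2/t½ = ln2/37 ≈ 0.018734 h⁻¹; fraction remaining f = e^(−kτ) = e^(−0.018734×49) ≈ 0.3993.
At steady state, accumulation factor R = 1/(1 − e^(−kτ)) ≈ 1.6647.
Each bolus raises the concentration by D/Vd = 1195/80 ≈ 14.938 mg/L.
Steady-state peak Cmax,ss = C₀·R ≈ 14.938 × 1.6647 ≈ 24.867 mg/L.
Peak 24.9 mg/L vs MTC 34 mg/L: below toxic threshold.

24.9 mg/L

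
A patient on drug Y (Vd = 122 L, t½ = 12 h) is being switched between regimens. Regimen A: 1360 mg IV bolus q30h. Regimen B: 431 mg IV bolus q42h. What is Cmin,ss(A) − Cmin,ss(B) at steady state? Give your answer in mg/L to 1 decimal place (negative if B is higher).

Regimen A: f = (1/2)^(30/12) ≈ 0.1768; Cmin,ss = (1360/122)·f/(1−f) ≈ 2.394 mg/L.
Regimen B: f = (1/2)^(42/12) ≈ 0.0884; Cmin,ss = (431/122)·f/(1−f) ≈ 0.343 mg/L.
Difference ≈ 2.394 − 0.343 ≈ 2.051 mg/L.

2.1 mg/L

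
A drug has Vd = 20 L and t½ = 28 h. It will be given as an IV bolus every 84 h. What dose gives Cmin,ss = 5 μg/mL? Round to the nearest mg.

τ/t½ = 84/28 ≈ 3, so f = (1/2)^(84/28) ≈ 0.125000.
Cmin,ss = (D/Vd)·f/(1−f), so D = Cmin,ss·Vd·(1−f)/f.
D = 5 × 20 × (1−f)/f ≈ 5 × 20 × 7.00000 ≈ 700.00 mg.

700 mg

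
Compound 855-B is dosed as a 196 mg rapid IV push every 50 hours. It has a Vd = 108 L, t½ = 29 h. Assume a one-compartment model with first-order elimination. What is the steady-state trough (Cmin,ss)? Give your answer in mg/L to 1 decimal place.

0.8 mg/L

τ/t½ = 50/29 ≈ 1.7241, so fraction remaining f = (1/2)^(50/29) ≈ 0.3027.
At steady state, accumulation factor R = 1/(1 − e^(−kτ)) ≈ 1.4341.
Each bolus raises the concentration by D/Vd = 196/108 ≈ 1.815 mg/L.
Steady-state peak Cmax,ss = C₀·R ≈ 1.815 × 1.4341 ≈ 2.603 mg/L.
Steady-state trough Cmin,ss = Cmax,ss·f ≈ 2.603 × 0.3027 ≈ 0.788 mg/L.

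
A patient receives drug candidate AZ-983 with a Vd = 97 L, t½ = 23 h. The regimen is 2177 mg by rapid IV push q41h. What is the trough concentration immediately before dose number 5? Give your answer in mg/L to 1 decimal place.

f = (1/2)^(τ/t½) = (1/2)^(41/23) ≈ 0.2907.
C₀ = D/Vd = 2177/97 ≈ 22.443 mg/L.
Before the 5th dose, 4 doses have been given. Superposition: Cmin = C₀·(f + f² + … + f^4).
≈ 22.443 × (0.2907 + 0.0845 + 0.0246 + 0.0071) ≈ 22.443 × 0.4069 ≈ 9.132 mg/L.

9.1 mg/L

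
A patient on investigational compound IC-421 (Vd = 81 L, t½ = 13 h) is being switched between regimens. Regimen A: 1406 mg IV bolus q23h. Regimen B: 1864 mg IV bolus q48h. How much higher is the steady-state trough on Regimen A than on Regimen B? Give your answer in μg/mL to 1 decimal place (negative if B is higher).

Regimen A: f = (1/2)^(23/13) ≈ 0.2934; Cmin,ss = (1406/81)·f/(1−f) ≈ 7.208 μg/mL.
Regimen B: f = (1/2)^(48/13) ≈ 0.0774; Cmin,ss = (1864/81)·f/(1−f) ≈ 1.931 μg/mL.
Difference ≈ 7.208 − 1.931 ≈ 5.277 μg/mL.

5.3 μg/mL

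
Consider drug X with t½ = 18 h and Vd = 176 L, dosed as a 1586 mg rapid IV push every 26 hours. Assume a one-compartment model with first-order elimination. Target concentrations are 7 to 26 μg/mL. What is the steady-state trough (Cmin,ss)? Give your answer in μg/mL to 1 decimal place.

τ/t½ = 26/18 ≈ 1.4444, so fraction remaining f = (1/2)^(26/18) ≈ 0.3674.
Accumulation ratio R = 1/(1 − f) ≈ 1/0.6326 ≈ 1.5808.
Single-dose peak C₀ = D/Vd = 1586/176 ≈ 9.011 μg/mL.
Cmax,ss = C₀/(1 − f) ≈ 9.011/0.6326 ≈ 14.244 μg/mL.
One interval later, Cmin,ss = Cmax,ss·e^(−kτ) ≈ 14.244 × 0.3674 ≈ 5.233 μg/mL.
Trough 5.2 μg/mL vs MEC 7 μg/mL: subtherapeutic.

5.2 μg/mL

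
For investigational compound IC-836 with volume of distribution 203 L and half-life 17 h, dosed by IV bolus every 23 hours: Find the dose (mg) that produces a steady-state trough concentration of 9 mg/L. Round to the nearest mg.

τ/t½ = 23/17 ≈ 1.3529, so f = (1/2)^(23/17) ≈ 0.391493.
Cmin,ss = (D/Vd)·f/(1−f), so D = Cmin,ss·Vd·(1−f)/f.
D = 9 × 203 × (1−f)/f ≈ 9 × 203 × 1.55432 ≈ 2839.74 mg.

2840 mg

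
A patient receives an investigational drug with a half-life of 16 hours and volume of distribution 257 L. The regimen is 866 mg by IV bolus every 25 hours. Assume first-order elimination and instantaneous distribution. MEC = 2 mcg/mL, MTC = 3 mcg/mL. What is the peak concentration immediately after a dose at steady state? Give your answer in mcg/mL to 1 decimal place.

5.1 mcg/mL

τ/t½ = 25/16 ≈ 1.5625, so fraction remaining f = (1/2)^(25/16) ≈ 0.3386.
Accumulation ratio R = 1/(1 − f) ≈ 1/0.6614 ≈ 1.5119.
Single-dose peak C₀ = D/Vd = 866/257 ≈ 3.370 mcg/mL.
Steady-state peak Cmax,ss = C₀·R ≈ 3.370 × 1.5119 ≈ 5.095 mcg/mL.
Peak 5.1 mcg/mL vs MTC 3 mcg/mL: exceeds toxic threshold.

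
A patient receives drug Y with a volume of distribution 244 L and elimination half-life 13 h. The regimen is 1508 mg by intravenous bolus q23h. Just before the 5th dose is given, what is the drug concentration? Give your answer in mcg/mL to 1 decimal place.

f = (1/2)^(τ/t½) = (1/2)^(23/13) ≈ 0.2934.
C₀ = D/Vd = 1508/244 ≈ 6.180 mcg/mL.
Before the 5th dose, 4 doses have been given. Superposition: Cmin = C₀·(f + f² + … + f^4).
≈ 6.180 × (0.2934 + 0.0861 + 0.0253 + 0.0074) ≈ 6.180 × 0.4122 ≈ 2.547 mcg/mL.

2.5 mcg/mL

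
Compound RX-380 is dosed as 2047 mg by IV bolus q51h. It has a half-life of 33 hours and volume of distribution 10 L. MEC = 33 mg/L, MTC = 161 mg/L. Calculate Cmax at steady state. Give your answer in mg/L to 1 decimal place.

311.4 mg/L

τ/t½ = 51/33 ≈ 1.5455, so fraction remaining f = (1/2)^(51/33) ≈ 0.3426.
At steady state, accumulation factor R = 1/(1 − e^(−kτ)) ≈ 1.5211.
Each bolus raises the concentration by D/Vd = 2047/10 ≈ 204.700 mg/L.
Cmax,ss = C₀/(1 − f) ≈ 204.700/0.6574 ≈ 311.378 mg/L.
Peak 311.4 mg/L vs MTC 161 mg/L: exceeds toxic threshold.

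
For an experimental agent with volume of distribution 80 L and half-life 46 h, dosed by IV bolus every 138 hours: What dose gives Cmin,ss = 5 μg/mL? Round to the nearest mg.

2800 mg

τ/t½ = 138/46 ≈ 3, so f = (1/2)^(138/46) ≈ 0.125000.
Cmin,ss = (D/Vd)·f/(1−f), so D = Cmin,ss·Vd·(1−f)/f.
D = 5 × 80 × (1−f)/f ≈ 5 × 80 × 7.00000 ≈ 2800.00 mg.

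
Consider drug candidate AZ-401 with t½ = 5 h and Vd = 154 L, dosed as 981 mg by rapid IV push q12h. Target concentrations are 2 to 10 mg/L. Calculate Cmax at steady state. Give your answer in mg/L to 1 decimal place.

k = ln2/t½ = ln2/5 ≈ 0.138629 h⁻¹; fraction remaining f = e^(−kτ) = e^(−0.138629×12) ≈ 0.1895.
Accumulation ratio R = 1/(1 − f) ≈ 1/0.8105 ≈ 1.2338.
Single-dose peak C₀ = D/Vd = 981/154 ≈ 6.370 mg/L.
Steady-state peak Cmax,ss = C₀·R ≈ 6.370 × 1.2338 ≈ 7.859 mg/L.
Peak 7.9 mg/L vs MTC 10 mg/L: below toxic threshold.

7.9 mg/L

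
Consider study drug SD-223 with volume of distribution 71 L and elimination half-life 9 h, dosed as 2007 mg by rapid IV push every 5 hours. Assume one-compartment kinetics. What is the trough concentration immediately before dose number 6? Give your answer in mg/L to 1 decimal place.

f = (1/2)^(τ/t½) = (1/2)^(5/9) ≈ 0.6804.
C₀ = D/Vd = 2007/71 ≈ 28.268 mg/L.
Before the 6th dose, 5 doses have been given. Superposition: Cmin = C₀·(f + f² + … + f^5).
≈ 28.268 × (0.6804 + 0.4629 + 0.3150 + 0.2143 + 0.1458) ≈ 28.268 × 1.8184 ≈ 51.403 mg/L.

51.4 mg/L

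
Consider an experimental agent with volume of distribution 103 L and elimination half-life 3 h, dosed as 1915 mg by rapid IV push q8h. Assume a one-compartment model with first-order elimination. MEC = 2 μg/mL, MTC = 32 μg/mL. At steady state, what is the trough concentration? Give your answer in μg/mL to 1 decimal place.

3.5 μg/mL

τ/t½ = 8/3 ≈ 2.6667, so fraction remaining f = (1/2)^(8/3) ≈ 0.1575.
Accumulation ratio R = 1/(1 − f) ≈ 1/0.8425 ≈ 1.1869.
Single-dose peak C₀ = D/Vd = 1915/103 ≈ 18.592 μg/mL.
Cmax,ss = C₀/(1 − f) ≈ 18.592/0.8425 ≈ 22.068 μg/mL.
One interval later, Cmin,ss = Cmax,ss·e^(−kτ) ≈ 22.068 × 0.1575 ≈ 3.476 μg/mL.
Trough 3.5 μg/mL vs MEC 2 μg/mL: adequate.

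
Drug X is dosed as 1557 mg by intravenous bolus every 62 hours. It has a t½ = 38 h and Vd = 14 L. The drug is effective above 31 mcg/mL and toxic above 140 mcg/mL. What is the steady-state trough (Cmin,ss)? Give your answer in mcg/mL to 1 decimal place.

k = ln2/t½ = ln2/38 ≈ 0.018241 h⁻¹; fraction remaining f = e^(−kτ) = e^(−0.018241×62) ≈ 0.3227.
At steady state, accumulation factor R = 1/(1 − e^(−kτ)) ≈ 1.4765.
Single-dose peak C₀ = D/Vd = 1557/14 ≈ 111.214 mcg/mL.
Cmax,ss = C₀/(1 − f) ≈ 111.214/0.6773 ≈ 164.202 mcg/mL.
Steady-state trough Cmin,ss = Cmax,ss·f ≈ 164.202 × 0.3227 ≈ 52.988 mcg/mL.
Trough 53.0 mcg/mL vs MEC 31 mcg/mL: adequate.

53.0 mcg/mL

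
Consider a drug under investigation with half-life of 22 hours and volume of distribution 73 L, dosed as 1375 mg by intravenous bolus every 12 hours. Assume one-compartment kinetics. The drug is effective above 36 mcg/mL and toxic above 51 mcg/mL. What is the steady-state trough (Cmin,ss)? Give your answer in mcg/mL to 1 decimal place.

41.0 mcg/mL

k = ln2/t½ = ln2/22 ≈ 0.031507 h⁻¹; fraction remaining f = e^(−kτ) = e^(−0.031507×12) ≈ 0.6852.
Accumulation ratio R = 1/(1 − f) ≈ 1/0.3148 ≈ 3.1766.
Each bolus raises the concentration by D/Vd = 1375/73 ≈ 18.836 mcg/mL.
Steady-state peak Cmax,ss = C₀·R ≈ 18.836 × 3.1766 ≈ 59.834 mcg/mL.
One interval later, Cmin,ss = Cmax,ss·e^(−kτ) ≈ 59.834 × 0.6852 ≈ 40.998 mcg/mL.
Trough 41.0 mcg/mL vs MEC 36 mcg/mL: adequate.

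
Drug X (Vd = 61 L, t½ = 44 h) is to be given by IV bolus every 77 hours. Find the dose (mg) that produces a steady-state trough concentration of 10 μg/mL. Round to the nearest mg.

1442 mg

τ/t½ = 77/44 ≈ 1.75, so f = (1/2)^(77/44) ≈ 0.297302.
Cmin,ss = (D/Vd)·f/(1−f), so D = Cmin,ss·Vd·(1−f)/f.
D = 10 × 61 × (1−f)/f ≈ 10 × 61 × 2.36358 ≈ 1441.78 mg.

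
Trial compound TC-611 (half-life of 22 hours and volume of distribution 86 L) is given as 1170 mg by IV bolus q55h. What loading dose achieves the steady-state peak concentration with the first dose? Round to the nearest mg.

1421 mg

f = (1/2)^(55/22) ≈ 0.176777; accumulation ratio R = 1/(1−f) ≈ 1.21474.
Loading dose to hit Cmax,ss on first dose: D_load = D_maint·R ≈ 1170 × 1.21474 ≈ 1421.25 mg.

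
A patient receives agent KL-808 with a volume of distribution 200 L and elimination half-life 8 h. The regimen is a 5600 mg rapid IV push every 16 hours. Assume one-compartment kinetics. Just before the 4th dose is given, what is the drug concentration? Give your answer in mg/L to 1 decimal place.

f = (1/2)^(τ/t½) = (1/2)^(16/8) ≈ 0.2500.
C₀ = D/Vd = 5600/200 ≈ 28.000 mg/L.
Before the 4th dose, 3 doses have been given. Superposition: Cmin = C₀·(f + f² + … + f^3).
≈ 28.000 × (0.2500 + 0.0625 + 0.0156) ≈ 28.000 × 0.3281 ≈ 9.187 mg/L.

9.2 mg/L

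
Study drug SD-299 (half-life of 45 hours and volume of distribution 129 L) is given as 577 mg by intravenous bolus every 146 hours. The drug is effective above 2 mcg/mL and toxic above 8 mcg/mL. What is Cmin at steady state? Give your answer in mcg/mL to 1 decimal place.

0.5 mcg/mL

k = ln2/t½ = ln2/45 ≈ 0.015403 h⁻¹; fraction remaining f = e^(−kτ) = e^(−0.015403×146) ≈ 0.1055.
Single-dose peak C₀ = D/Vd = 577/129 ≈ 4.473 mcg/mL.
Steady-state trough Cmin,ss = C₀·f/(1−f) ≈ 4.473 × 0.1055/0.8945 ≈ 0.528 mcg/mL.
Trough 0.5 mcg/mL vs MEC 2 mcg/mL: subtherapeutic.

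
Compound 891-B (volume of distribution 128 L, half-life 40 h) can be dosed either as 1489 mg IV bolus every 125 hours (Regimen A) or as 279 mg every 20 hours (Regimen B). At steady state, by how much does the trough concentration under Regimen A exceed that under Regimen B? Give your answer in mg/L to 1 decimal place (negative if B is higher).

-3.8 mg/L

Regimen A: f = (1/2)^(125/40) ≈ 0.1146; Cmin,ss = (1489/128)·f/(1−f) ≈ 1.506 mg/L.
Regimen B: f = (1/2)^(20/40) ≈ 0.7071; Cmin,ss = (279/128)·f/(1−f) ≈ 5.262 mg/L.
Difference ≈ 1.506 − 5.262 ≈ -3.756 mg/L.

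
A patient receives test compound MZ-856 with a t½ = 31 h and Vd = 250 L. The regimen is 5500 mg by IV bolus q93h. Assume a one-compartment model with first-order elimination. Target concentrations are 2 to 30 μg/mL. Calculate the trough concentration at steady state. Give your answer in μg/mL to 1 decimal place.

3.1 μg/mL

τ = 93 h = 3 half-lives, so f = (1/2)^3 = 0.125.
At steady state, R = 1/(1 − 0.125) = 8/7.
Single-dose peak C₀ = D/Vd = 5500/250 = 22 μg/mL.
Steady-state peak Cmax,ss = C₀·R = 22 × 8/7 ≈ 25.143 μg/mL.
Steady-state trough Cmin,ss = Cmax,ss·f ≈ 25.143 × 0.125 ≈ 3.143 μg/mL.
Trough 3.1 μg/mL vs MEC 2 μg/mL: adequate.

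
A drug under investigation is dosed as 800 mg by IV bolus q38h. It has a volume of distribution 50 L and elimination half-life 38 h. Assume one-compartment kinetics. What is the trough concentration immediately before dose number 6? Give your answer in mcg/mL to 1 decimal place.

15.5 mcg/mL

f = (1/2)^(τ/t½) = (1/2)^(38/38) ≈ 0.5000.
C₀ = D/Vd = 800/50 ≈ 16.000 mcg/mL.
Before the 6th dose, 5 doses have been given. Superposition: Cmin = C₀·(f + f² + … + f^5).
≈ 16.000 × (0.5000 + 0.2500 + 0.1250 + 0.0625 + 0.0313) ≈ 16.000 × 0.9688 ≈ 15.501 mcg/mL.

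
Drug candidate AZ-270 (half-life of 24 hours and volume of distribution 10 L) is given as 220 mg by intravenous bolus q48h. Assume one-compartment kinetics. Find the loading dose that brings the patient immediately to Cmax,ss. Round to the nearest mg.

293 mg

f = (1/2)^(48/24) ≈ 0.250000; accumulation ratio R = 1/(1−f) ≈ 1.33333.
Loading dose to hit Cmax,ss on first dose: D_load = D_maint·R ≈ 220 × 1.33333 ≈ 293.33 mg.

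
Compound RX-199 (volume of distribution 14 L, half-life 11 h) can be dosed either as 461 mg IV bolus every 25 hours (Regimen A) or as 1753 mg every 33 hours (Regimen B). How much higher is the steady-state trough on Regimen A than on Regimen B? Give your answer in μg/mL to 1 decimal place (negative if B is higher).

Regimen A: f = (1/2)^(25/11) ≈ 0.2069; Cmin,ss = (461/14)·f/(1−f) ≈ 8.590 μg/mL.
Regimen B: f = (1/2)^(33/11) ≈ 0.1250; Cmin,ss = (1753/14)·f/(1−f) ≈ 17.888 μg/mL.
Difference ≈ 8.590 − 17.888 ≈ -9.298 μg/mL.

-9.3 μg/mL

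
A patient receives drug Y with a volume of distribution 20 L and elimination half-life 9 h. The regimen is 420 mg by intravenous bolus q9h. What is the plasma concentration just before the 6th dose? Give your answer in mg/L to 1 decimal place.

20.3 mg/L

f = (1/2)^(τ/t½) = (1/2)^(9/9) ≈ 0.5000.
C₀ = D/Vd = 420/20 ≈ 21.000 mg/L.
Before the 6th dose, 5 doses have been given. Superposition: Cmin = C₀·(f + f² + … + f^5).
≈ 21.000 × (0.5000 + 0.2500 + 0.1250 + 0.0625 + 0.0313) ≈ 21.000 × 0.9688 ≈ 20.345 mg/L.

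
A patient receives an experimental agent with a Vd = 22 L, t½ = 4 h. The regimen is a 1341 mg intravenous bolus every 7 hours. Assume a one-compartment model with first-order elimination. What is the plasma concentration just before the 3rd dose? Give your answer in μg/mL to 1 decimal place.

f = (1/2)^(τ/t½) = (1/2)^(7/4) ≈ 0.2973.
C₀ = D/Vd = 1341/22 ≈ 60.955 μg/mL.
Before the 3rd dose, 2 doses have been given. Superposition: Cmin = C₀·(f + f²).
≈ 60.955 × (0.2973 + 0.0884) ≈ 60.955 × 0.3857 ≈ 23.510 μg/mL.

23.5 μg/mL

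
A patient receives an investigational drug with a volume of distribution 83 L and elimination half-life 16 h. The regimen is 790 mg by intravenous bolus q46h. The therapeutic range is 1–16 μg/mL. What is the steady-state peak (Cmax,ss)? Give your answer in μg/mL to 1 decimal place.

τ/t½ = 46/16 ≈ 2.875, so fraction remaining f = (1/2)^(46/16) ≈ 0.1363.
Accumulation ratio R = 1/(1 − f) ≈ 1/0.8637 ≈ 1.1578.
Single-dose peak C₀ = D/Vd = 790/83 ≈ 9.518 μg/mL.
Steady-state peak Cmax,ss = C₀·R ≈ 9.518 × 1.1578 ≈ 11.020 μg/mL.
Peak 11.0 μg/mL vs MTC 16 μg/mL: below toxic threshold.

11.0 μg/mL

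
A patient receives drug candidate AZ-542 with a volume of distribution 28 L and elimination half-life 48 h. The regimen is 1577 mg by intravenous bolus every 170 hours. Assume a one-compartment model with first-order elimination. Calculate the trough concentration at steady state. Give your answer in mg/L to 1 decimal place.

k = ln2/t½ = ln2/48 ≈ 0.014441 h⁻¹; fraction remaining f = e^(−kτ) = e^(−0.014441×170) ≈ 0.0859.
At steady state, accumulation factor R = 1/(1 − e^(−kτ)) ≈ 1.0940.
Single-dose peak C₀ = D/Vd = 1577/28 ≈ 56.321 mg/L.
Steady-state peak Cmax,ss = C₀·R ≈ 56.321 × 1.0940 ≈ 61.615 mg/L.
One interval later, Cmin,ss = Cmax,ss·e^(−kτ) ≈ 61.615 × 0.0859 ≈ 5.293 mg/L.

5.3 mg/L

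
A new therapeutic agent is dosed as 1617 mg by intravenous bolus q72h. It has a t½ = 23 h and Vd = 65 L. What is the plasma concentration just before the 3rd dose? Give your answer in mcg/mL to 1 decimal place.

f = (1/2)^(τ/t½) = (1/2)^(72/23) ≈ 0.1142.
C₀ = D/Vd = 1617/65 ≈ 24.877 mcg/mL.
Before the 3rd dose, 2 doses have been given. Superposition: Cmin = C₀·(f + f²).
≈ 24.877 × (0.1142 + 0.0130) ≈ 24.877 × 0.1272 ≈ 3.164 mcg/mL.

3.2 mcg/mL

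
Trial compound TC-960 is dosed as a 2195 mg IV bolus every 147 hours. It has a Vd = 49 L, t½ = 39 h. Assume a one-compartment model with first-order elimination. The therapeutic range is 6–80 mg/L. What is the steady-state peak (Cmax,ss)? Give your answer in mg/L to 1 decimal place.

48.3 mg/L

Over one 147-h interval, 147/39 ≈ 3.7692 half-lives elapse, leaving f ≈ 0.0733 of each dose.
Accumulation ratio R = 1/(1 − f) ≈ 1/0.9267 ≈ 1.0791.
Each bolus raises the concentration by D/Vd = 2195/49 ≈ 44.796 mg/L.
Cmax,ss = C₀/(1 − f) ≈ 44.796/0.9267 ≈ 48.339 mg/L.
Peak 48.3 mg/L vs MTC 80 mg/L: below toxic threshold.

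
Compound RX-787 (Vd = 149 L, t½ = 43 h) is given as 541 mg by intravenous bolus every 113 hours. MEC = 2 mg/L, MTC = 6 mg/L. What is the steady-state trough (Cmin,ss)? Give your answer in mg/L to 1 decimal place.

0.7 mg/L

Over one 113-h interval, 113/43 ≈ 2.6279 half-lives elapse, leaving f ≈ 0.1618 of each dose.
Accumulation ratio R = 1/(1 − f) ≈ 1/0.8382 ≈ 1.1930.
Each bolus raises the concentration by D/Vd = 541/149 ≈ 3.631 mg/L.
Cmax,ss = C₀/(1 − f) ≈ 3.631/0.8382 ≈ 4.332 mg/L.
Steady-state trough Cmin,ss = Cmax,ss·f ≈ 4.332 × 0.1618 ≈ 0.701 mg/L.
Trough 0.7 mg/L vs MEC 2 mg/L: subtherapeutic.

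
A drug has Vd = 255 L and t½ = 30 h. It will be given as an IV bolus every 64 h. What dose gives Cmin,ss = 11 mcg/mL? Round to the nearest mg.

τ/t½ = 64/30 ≈ 2.1333, so f = (1/2)^(64/30) ≈ 0.227931.
Cmin,ss = (D/Vd)·f/(1−f), so D = Cmin,ss·Vd·(1−f)/f.
D = 11 × 255 × (1−f)/f ≈ 11 × 255 × 3.38729 ≈ 9501.35 mg.

9501 mg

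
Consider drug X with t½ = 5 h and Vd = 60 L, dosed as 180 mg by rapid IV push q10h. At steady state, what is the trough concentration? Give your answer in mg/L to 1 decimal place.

1.0 mg/L

The dosing interval is 2 half-lives, so f = 2^(−2) = 0.25.
Accumulation ratio R = 1/(1 − f) = 1/0.75 = 4/3.
Single-dose peak C₀ = D/Vd = 180/60 = 3 mg/L.
Steady-state peak Cmax,ss = C₀·R = 3 × 4/3 ≈ 4.000 mg/L.
Steady-state trough Cmin,ss = Cmax,ss·f ≈ 4.000 × 0.25 ≈ 1.000 mg/L.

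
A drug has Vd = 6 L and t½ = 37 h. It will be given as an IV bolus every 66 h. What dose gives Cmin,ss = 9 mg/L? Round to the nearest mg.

132 mg

τ/t½ = 66/37 ≈ 1.7838, so f = (1/2)^(66/37) ≈ 0.290421.
Cmin,ss = (D/Vd)·f/(1−f), so D = Cmin,ss·Vd·(1−f)/f.
D = 9 × 6 × (1−f)/f ≈ 9 × 6 × 2.44328 ≈ 131.94 mg.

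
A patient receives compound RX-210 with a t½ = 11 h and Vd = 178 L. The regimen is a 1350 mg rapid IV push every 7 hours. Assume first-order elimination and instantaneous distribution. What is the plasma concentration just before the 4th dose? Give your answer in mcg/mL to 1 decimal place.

10.0 mcg/mL

f = (1/2)^(τ/t½) = (1/2)^(7/11) ≈ 0.6433.
C₀ = D/Vd = 1350/178 ≈ 7.584 mcg/mL.
Before the 4th dose, 3 doses have been given. Superposition: Cmin = C₀·(f + f² + … + f^3).
≈ 7.584 × (0.6433 + 0.4138 + 0.2662) ≈ 7.584 × 1.3233 ≈ 10.036 mcg/mL.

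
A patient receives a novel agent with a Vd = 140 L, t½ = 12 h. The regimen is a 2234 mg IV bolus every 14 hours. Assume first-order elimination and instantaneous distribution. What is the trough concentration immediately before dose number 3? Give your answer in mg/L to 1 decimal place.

f = (1/2)^(τ/t½) = (1/2)^(14/12) ≈ 0.4454.
C₀ = D/Vd = 2234/140 ≈ 15.957 mg/L.
Before the 3rd dose, 2 doses have been given. Superposition: Cmin = C₀·(f + f²).
≈ 15.957 × (0.4454 + 0.1984) ≈ 15.957 × 0.6438 ≈ 10.273 mg/L.

10.3 mg/L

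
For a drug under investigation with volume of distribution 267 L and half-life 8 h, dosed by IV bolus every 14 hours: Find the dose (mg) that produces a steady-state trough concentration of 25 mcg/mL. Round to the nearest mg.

15777 mg

τ/t½ = 14/8 ≈ 1.75, so f = (1/2)^(14/8) ≈ 0.297302.
Cmin,ss = (D/Vd)·f/(1−f), so D = Cmin,ss·Vd·(1−f)/f.
D = 25 × 267 × (1−f)/f ≈ 25 × 267 × 2.36358 ≈ 15776.90 mg.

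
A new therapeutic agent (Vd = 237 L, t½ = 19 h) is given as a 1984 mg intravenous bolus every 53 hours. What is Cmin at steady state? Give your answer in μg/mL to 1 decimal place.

1.4 μg/mL

k = ln2/t½ = ln2/19 ≈ 0.036481 h⁻¹; fraction remaining f = e^(−kτ) = e^(−0.036481×53) ≈ 0.1446.
Accumulation ratio R = 1/(1 − f) ≈ 1/0.8554 ≈ 1.1690.
Single-dose peak C₀ = D/Vd = 1984/237 ≈ 8.371 μg/mL.
Steady-state peak Cmax,ss = C₀·R ≈ 8.371 × 1.1690 ≈ 9.786 μg/mL.
One interval later, Cmin,ss = Cmax,ss·e^(−kτ) ≈ 9.786 × 0.1446 ≈ 1.415 μg/mL.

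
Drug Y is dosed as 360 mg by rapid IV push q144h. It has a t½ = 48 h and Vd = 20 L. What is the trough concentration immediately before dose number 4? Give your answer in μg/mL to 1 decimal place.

f = (1/2)^(τ/t½) = (1/2)^(144/48) ≈ 0.1250.
C₀ = D/Vd = 360/20 ≈ 18.000 μg/mL.
Before the 4th dose, 3 doses have been given. Superposition: Cmin = C₀·(f + f² + … + f^3).
≈ 18.000 × (0.1250 + 0.0156 + 0.0020) ≈ 18.000 × 0.1426 ≈ 2.567 μg/mL.

2.6 μg/mL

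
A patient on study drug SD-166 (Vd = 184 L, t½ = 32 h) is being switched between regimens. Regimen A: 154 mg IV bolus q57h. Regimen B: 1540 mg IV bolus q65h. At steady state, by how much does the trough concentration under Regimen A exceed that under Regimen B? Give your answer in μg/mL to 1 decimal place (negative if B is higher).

-2.4 μg/mL

Regimen A: f = (1/2)^(57/32) ≈ 0.2909; Cmin,ss = (154/184)·f/(1−f) ≈ 0.343 μg/mL.
Regimen B: f = (1/2)^(65/32) ≈ 0.2446; Cmin,ss = (1540/184)·f/(1−f) ≈ 2.710 μg/mL.
Difference ≈ 0.343 − 2.710 ≈ -2.367 μg/mL.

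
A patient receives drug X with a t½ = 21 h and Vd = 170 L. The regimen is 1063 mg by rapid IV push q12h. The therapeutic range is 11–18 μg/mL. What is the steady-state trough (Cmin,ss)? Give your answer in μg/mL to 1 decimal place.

12.9 μg/mL

Over one 12-h interval, 12/21 ≈ 0.57143 half-lives elapse, leaving f ≈ 0.6730 of each dose.
Each bolus raises the concentration by D/Vd = 1063/170 ≈ 6.253 μg/mL.
Steady-state trough Cmin,ss = C₀·f/(1−f) ≈ 6.253 × 0.6730/0.3270 ≈ 12.869 μg/mL.
Trough 12.9 μg/mL vs MEC 11 μg/mL: adequate.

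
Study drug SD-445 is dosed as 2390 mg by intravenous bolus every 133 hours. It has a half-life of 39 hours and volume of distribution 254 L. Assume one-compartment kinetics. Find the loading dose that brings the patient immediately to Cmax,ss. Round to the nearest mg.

2638 mg

f = (1/2)^(133/39) ≈ 0.094061; accumulation ratio R = 1/(1−f) ≈ 1.10383.
Loading dose to hit Cmax,ss on first dose: D_load = D_maint·R ≈ 2390 × 1.10383 ≈ 2638.15 mg.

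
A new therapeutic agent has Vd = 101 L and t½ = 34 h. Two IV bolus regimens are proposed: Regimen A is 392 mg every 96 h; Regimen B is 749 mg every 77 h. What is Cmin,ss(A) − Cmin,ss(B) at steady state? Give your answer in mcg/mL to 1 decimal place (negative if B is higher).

-1.3 mcg/mL

Regimen A: f = (1/2)^(96/34) ≈ 0.1413; Cmin,ss = (392/101)·f/(1−f) ≈ 0.639 mcg/mL.
Regimen B: f = (1/2)^(77/34) ≈ 0.2081; Cmin,ss = (749/101)·f/(1−f) ≈ 1.949 mcg/mL.
Difference ≈ 0.639 − 1.949 ≈ -1.310 mcg/mL.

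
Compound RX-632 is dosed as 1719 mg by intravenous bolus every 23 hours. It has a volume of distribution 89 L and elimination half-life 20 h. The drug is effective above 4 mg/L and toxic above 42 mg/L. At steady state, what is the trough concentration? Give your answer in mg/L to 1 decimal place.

15.8 mg/L

Over one 23-h interval, 23/20 ≈ 1.15 half-lives elapse, leaving f ≈ 0.4506 of each dose.
At steady state, accumulation factor R = 1/(1 − e^(−kτ)) ≈ 1.8202.
Each bolus raises the concentration by D/Vd = 1719/89 ≈ 19.315 mg/L.
Cmax,ss = C₀/(1 − f) ≈ 19.315/0.5494 ≈ 35.157 mg/L.
Steady-state trough Cmin,ss = Cmax,ss·f ≈ 35.157 × 0.4506 ≈ 15.842 mg/L.
Trough 15.8 mg/L vs MEC 4 mg/L: adequate.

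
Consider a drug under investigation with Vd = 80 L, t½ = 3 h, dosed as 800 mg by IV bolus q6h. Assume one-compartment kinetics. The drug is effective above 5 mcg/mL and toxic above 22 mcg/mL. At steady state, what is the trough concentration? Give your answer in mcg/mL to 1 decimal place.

τ = 6 h = 2 half-lives, so f = (1/2)^2 = 0.25.
Accumulation ratio R = 1/(1 − f) = 1/0.75 = 4/3.
Single-dose peak C₀ = D/Vd = 800/80 = 10 mcg/mL.
Steady-state peak Cmax,ss = C₀·R = 10 × 4/3 ≈ 13.333 mcg/mL.
Steady-state trough Cmin,ss = Cmax,ss·f ≈ 13.333 × 0.25 ≈ 3.333 mcg/mL.
Trough 3.3 mcg/mL vs MEC 5 mcg/mL: subtherapeutic.

3.3 mcg/mL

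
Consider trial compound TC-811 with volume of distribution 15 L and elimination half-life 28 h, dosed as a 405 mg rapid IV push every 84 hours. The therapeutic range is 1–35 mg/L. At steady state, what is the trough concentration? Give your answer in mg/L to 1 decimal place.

τ = 84 h = 3 half-lives, so f = (1/2)^3 = 0.125.
Accumulation ratio R = 1/(1 − f) = 1/0.875 = 8/7.
Single-dose peak C₀ = D/Vd = 405/15 = 27 mg/L.
Steady-state peak Cmax,ss = C₀·R = 27 × 8/7 ≈ 30.857 mg/L.
Steady-state trough Cmin,ss = Cmax,ss·f ≈ 30.857 × 0.125 ≈ 3.857 mg/L.
Trough 3.9 mg/L vs MEC 1 mg/L: adequate.

3.9 mg/L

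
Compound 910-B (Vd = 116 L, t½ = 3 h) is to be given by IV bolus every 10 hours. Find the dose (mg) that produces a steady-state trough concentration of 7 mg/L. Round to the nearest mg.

7372 mg

τ/t½ = 10/3 ≈ 3.3333, so f = (1/2)^(10/3) ≈ 0.099213.
Cmin,ss = (D/Vd)·f/(1−f), so D = Cmin,ss·Vd·(1−f)/f.
D = 7 × 116 × (1−f)/f ≈ 7 × 116 × 9.07932 ≈ 7372.41 mg.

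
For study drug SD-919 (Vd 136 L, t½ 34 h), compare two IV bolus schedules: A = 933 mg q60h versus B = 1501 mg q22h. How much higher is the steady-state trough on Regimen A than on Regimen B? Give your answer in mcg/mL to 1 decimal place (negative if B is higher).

-16.6 mcg/mL

Regimen A: f = (1/2)^(60/34) ≈ 0.2943; Cmin,ss = (933/136)·f/(1−f) ≈ 2.861 mcg/mL.
Regimen B: f = (1/2)^(22/34) ≈ 0.6386; Cmin,ss = (1501/136)·f/(1−f) ≈ 19.502 mcg/mL.
Difference ≈ 2.861 − 19.502 ≈ -16.641 mcg/mL.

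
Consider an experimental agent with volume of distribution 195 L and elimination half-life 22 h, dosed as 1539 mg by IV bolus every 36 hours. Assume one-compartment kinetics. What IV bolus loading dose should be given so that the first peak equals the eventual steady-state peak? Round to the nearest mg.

f = (1/2)^(36/22) ≈ 0.321666; accumulation ratio R = 1/(1−f) ≈ 1.47420.
Loading dose to hit Cmax,ss on first dose: D_load = D_maint·R ≈ 1539 × 1.47420 ≈ 2268.79 mg.

2269 mg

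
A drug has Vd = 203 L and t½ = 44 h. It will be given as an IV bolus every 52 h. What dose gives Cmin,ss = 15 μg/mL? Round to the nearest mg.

τ/t½ = 52/44 ≈ 1.1818, so f = (1/2)^(52/44) ≈ 0.440796.
Cmin,ss = (D/Vd)·f/(1−f), so D = Cmin,ss·Vd·(1−f)/f.
D = 15 × 203 × (1−f)/f ≈ 15 × 203 × 1.26862 ≈ 3862.95 mg.

3863 mg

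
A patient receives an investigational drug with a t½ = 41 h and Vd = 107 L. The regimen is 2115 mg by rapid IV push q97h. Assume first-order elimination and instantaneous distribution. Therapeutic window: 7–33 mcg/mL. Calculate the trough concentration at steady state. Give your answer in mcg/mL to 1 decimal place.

Over one 97-h interval, 97/41 ≈ 2.3659 half-lives elapse, leaving f ≈ 0.1940 of each dose.
Each bolus raises the concentration by D/Vd = 2115/107 ≈ 19.766 mcg/mL.
Steady-state trough Cmin,ss = C₀·f/(1−f) ≈ 19.766 × 0.1940/0.8060 ≈ 4.758 mcg/mL.
Trough 4.8 mcg/mL vs MEC 7 mcg/mL: subtherapeutic.

4.8 mcg/mL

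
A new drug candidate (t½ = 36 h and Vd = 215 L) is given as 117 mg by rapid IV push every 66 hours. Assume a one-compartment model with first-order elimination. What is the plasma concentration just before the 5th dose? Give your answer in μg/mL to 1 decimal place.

0.2 μg/mL

f = (1/2)^(τ/t½) = (1/2)^(66/36) ≈ 0.2806.
C₀ = D/Vd = 117/215 ≈ 0.544 μg/mL.
Before the 5th dose, 4 doses have been given. Superposition: Cmin = C₀·(f + f² + … + f^4).
≈ 0.544 × (0.2806 + 0.0787 + 0.0221 + 0.0062) ≈ 0.544 × 0.3876 ≈ 0.211 μg/mL.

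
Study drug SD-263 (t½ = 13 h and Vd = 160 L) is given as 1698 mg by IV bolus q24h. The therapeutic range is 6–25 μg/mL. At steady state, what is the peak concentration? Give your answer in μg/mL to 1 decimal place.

14.7 μg/mL

Over one 24-h interval, 24/13 ≈ 1.8462 half-lives elapse, leaving f ≈ 0.2781 of each dose.
At steady state, accumulation factor R = 1/(1 − e^(−kτ)) ≈ 1.3852.
Single-dose peak C₀ = D/Vd = 1698/160 ≈ 10.613 μg/mL.
Cmax,ss = C₀/(1 − f) ≈ 10.613/0.7219 ≈ 14.701 μg/mL.
Peak 14.7 μg/mL vs MTC 25 μg/mL: below toxic threshold.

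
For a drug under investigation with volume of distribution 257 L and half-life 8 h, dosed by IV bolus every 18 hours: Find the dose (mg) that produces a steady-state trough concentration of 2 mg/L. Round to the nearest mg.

τ/t½ = 18/8 ≈ 2.25, so f = (1/2)^(18/8) ≈ 0.210224.
Cmin,ss = (D/Vd)·f/(1−f), so D = Cmin,ss·Vd·(1−f)/f.
D = 2 × 257 × (1−f)/f ≈ 2 × 257 × 3.75683 ≈ 1931.01 mg.

1931 mg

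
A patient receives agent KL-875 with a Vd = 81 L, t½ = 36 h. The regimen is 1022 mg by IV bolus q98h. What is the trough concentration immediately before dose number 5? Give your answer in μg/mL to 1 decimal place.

f = (1/2)^(τ/t½) = (1/2)^(98/36) ≈ 0.1515.
C₀ = D/Vd = 1022/81 ≈ 12.617 μg/mL.
Before the 5th dose, 4 doses have been given. Superposition: Cmin = C₀·(f + f² + … + f^4).
≈ 12.617 × (0.1515 + 0.0230 + 0.0035 + 0.0005) ≈ 12.617 × 0.1785 ≈ 2.252 μg/mL.

2.3 μg/mL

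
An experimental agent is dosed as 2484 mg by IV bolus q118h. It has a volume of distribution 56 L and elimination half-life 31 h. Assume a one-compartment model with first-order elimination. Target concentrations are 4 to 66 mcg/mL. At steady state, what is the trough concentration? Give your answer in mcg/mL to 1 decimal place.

3.4 mcg/mL

k = ln2/t½ = ln2/31 ≈ 0.022360 h⁻¹; fraction remaining f = e^(−kτ) = e^(−0.022360×118) ≈ 0.0715.
Accumulation ratio R = 1/(1 − f) ≈ 1/0.9285 ≈ 1.0770.
Single-dose peak C₀ = D/Vd = 2484/56 ≈ 44.357 mcg/mL.
Steady-state peak Cmax,ss = C₀·R ≈ 44.357 × 1.0770 ≈ 47.772 mcg/mL.
Steady-state trough Cmin,ss = Cmax,ss·f ≈ 47.772 × 0.0715 ≈ 3.416 mcg/mL.
Trough 3.4 mcg/mL vs MEC 4 mcg/mL: subtherapeutic.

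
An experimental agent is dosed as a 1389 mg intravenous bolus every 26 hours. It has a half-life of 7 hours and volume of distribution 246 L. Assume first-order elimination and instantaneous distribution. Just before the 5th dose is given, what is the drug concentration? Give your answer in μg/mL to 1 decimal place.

0.5 μg/mL

f = (1/2)^(τ/t½) = (1/2)^(26/7) ≈ 0.0762.
C₀ = D/Vd = 1389/246 ≈ 5.646 μg/mL.
Before the 5th dose, 4 doses have been given. Superposition: Cmin = C₀·(f + f² + … + f^4).
≈ 5.646 × (0.0762 + 0.0058 + 0.0004 + 0.0000) ≈ 5.646 × 0.0824 ≈ 0.465 μg/mL.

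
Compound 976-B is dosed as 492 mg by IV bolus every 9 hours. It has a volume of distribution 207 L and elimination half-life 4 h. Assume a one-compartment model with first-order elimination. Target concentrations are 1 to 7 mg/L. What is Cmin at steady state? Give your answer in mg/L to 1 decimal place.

Over one 9-h interval, 9/4 ≈ 2.25 half-lives elapse, leaving f ≈ 0.2102 of each dose.
Accumulation ratio R = 1/(1 − f) ≈ 1/0.7898 ≈ 1.2661.
Each bolus raises the concentration by D/Vd = 492/207 ≈ 2.377 mg/L.
Cmax,ss = C₀/(1 − f) ≈ 2.377/0.7898 ≈ 3.010 mg/L.
Steady-state trough Cmin,ss = Cmax,ss·f ≈ 3.010 × 0.2102 ≈ 0.633 mg/L.
Trough 0.6 mg/L vs MEC 1 mg/L: subtherapeutic.

0.6 mg/L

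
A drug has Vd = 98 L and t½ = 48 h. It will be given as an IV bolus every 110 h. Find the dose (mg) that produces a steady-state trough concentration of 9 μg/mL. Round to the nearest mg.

τ/t½ = 110/48 ≈ 2.2917, so f = (1/2)^(110/48) ≈ 0.204239.
Cmin,ss = (D/Vd)·f/(1−f), so D = Cmin,ss·Vd·(1−f)/f.
D = 9 × 98 × (1−f)/f ≈ 9 × 98 × 3.89622 ≈ 3436.47 mg.

3436 mg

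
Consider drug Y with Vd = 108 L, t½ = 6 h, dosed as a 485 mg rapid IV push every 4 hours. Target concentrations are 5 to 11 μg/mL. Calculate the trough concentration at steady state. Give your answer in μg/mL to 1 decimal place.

7.6 μg/mL

Over one 4-h interval, 4/6 ≈ 0.66667 half-lives elapse, leaving f ≈ 0.6300 of each dose.
At steady state, accumulation factor R = 1/(1 − e^(−kτ)) ≈ 2.7027.
Single-dose peak C₀ = D/Vd = 485/108 ≈ 4.491 μg/mL.
Cmax,ss = C₀/(1 − f) ≈ 4.491/0.3700 ≈ 12.138 μg/mL.
Steady-state trough Cmin,ss = Cmax,ss·f ≈ 12.138 × 0.6300 ≈ 7.647 μg/mL.
Trough 7.6 μg/mL vs MEC 5 μg/mL: adequate.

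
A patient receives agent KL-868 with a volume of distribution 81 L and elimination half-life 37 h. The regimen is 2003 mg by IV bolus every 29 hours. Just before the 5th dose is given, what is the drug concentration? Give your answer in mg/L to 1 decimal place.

f = (1/2)^(τ/t½) = (1/2)^(29/37) ≈ 0.5808.
C₀ = D/Vd = 2003/81 ≈ 24.728 mg/L.
Before the 5th dose, 4 doses have been given. Superposition: Cmin = C₀·(f + f² + … + f^4).
≈ 24.728 × (0.5808 + 0.3373 + 0.1959 + 0.1138) ≈ 24.728 × 1.2278 ≈ 30.361 mg/L.

30.4 mg/L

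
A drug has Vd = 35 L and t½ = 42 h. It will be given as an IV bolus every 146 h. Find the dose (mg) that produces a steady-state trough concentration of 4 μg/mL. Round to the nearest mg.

τ/t½ = 146/42 ≈ 3.4762, so f = (1/2)^(146/42) ≈ 0.089859.
Cmin,ss = (D/Vd)·f/(1−f), so D = Cmin,ss·Vd·(1−f)/f.
D = 4 × 35 × (1−f)/f ≈ 4 × 35 × 10.12855 ≈ 1418.00 mg.

1418 mg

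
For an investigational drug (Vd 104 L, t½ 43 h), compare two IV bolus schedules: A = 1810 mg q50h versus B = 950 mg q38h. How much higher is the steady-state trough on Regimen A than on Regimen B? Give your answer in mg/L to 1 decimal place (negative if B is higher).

3.2 mg/L

Regimen A: f = (1/2)^(50/43) ≈ 0.4466; Cmin,ss = (1810/104)·f/(1−f) ≈ 14.045 mg/L.
Regimen B: f = (1/2)^(38/43) ≈ 0.5420; Cmin,ss = (950/104)·f/(1−f) ≈ 10.810 mg/L.
Difference ≈ 14.045 − 10.810 ≈ 3.235 mg/L.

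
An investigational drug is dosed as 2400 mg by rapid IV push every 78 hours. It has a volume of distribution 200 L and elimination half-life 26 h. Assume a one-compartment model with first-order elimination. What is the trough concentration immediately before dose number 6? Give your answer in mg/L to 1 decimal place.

1.7 mg/L

f = (1/2)^(τ/t½) = (1/2)^(78/26) ≈ 0.1250.
C₀ = D/Vd = 2400/200 ≈ 12.000 mg/L.
Before the 6th dose, 5 doses have been given. Superposition: Cmin = C₀·(f + f² + … + f^5).
≈ 12.000 × (0.1250 + 0.0156 + 0.0020 + 0.0002 + 0.0000) ≈ 12.000 × 0.1428 ≈ 1.714 mg/L.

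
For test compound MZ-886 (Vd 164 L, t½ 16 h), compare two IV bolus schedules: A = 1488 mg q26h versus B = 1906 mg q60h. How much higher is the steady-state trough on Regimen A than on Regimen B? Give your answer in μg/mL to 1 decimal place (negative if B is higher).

Regimen A: f = (1/2)^(26/16) ≈ 0.3242; Cmin,ss = (1488/164)·f/(1−f) ≈ 4.353 μg/mL.
Regimen B: f = (1/2)^(60/16) ≈ 0.0743; Cmin,ss = (1906/164)·f/(1−f) ≈ 0.933 μg/mL.
Difference ≈ 4.353 − 0.933 ≈ 3.420 μg/mL.

3.4 μg/mL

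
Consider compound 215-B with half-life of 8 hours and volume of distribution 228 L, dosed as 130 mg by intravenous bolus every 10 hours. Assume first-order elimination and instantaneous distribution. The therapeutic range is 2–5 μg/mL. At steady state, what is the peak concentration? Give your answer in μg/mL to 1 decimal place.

k = ln2/t½ = ln2/8 ≈ 0.086643 h⁻¹; fraction remaining f = e^(−kτ) = e^(−0.086643×10) ≈ 0.4204.
Accumulation ratio R = 1/(1 − f) ≈ 1/0.5796 ≈ 1.7253.
Single-dose peak C₀ = D/Vd = 130/228 ≈ 0.570 μg/mL.
Steady-state peak Cmax,ss = C₀·R ≈ 0.570 × 1.7253 ≈ 0.983 μg/mL.
Peak 1.0 μg/mL vs MTC 5 μg/mL: below toxic threshold.

1.0 μg/mL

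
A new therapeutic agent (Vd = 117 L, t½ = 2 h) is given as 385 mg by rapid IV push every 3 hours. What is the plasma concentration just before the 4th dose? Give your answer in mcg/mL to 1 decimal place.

f = (1/2)^(τ/t½) = (1/2)^(3/2) ≈ 0.3536.
C₀ = D/Vd = 385/117 ≈ 3.291 mcg/mL.
Before the 4th dose, 3 doses have been given. Superposition: Cmin = C₀·(f + f² + … + f^3).
≈ 3.291 × (0.3536 + 0.1250 + 0.0442) ≈ 3.291 × 0.5228 ≈ 1.721 mcg/mL.

1.7 mcg/mL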